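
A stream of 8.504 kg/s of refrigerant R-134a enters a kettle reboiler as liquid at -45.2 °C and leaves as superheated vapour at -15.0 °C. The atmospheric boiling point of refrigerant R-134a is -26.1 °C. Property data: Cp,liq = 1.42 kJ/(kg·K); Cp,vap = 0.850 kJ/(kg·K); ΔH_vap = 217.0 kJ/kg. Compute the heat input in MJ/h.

Q = 7760 MJ/h

liquid -45.2→-26.1 °C: 27.122 kJ/kg
vaporisation at -26.1 °C: 217 kJ/kg
vapour -26.1→-15.0 °C: 9.435 kJ/kg
Δh = 27.122 + 217 + 9.435 = 253.56 kJ/kg
Q = ṁ·Δh = 8.504 kg/s × 253.56 kJ/kg = 2156.2 kJ/s
|Q| = 2156.2 kW = 7762.5 MJ/h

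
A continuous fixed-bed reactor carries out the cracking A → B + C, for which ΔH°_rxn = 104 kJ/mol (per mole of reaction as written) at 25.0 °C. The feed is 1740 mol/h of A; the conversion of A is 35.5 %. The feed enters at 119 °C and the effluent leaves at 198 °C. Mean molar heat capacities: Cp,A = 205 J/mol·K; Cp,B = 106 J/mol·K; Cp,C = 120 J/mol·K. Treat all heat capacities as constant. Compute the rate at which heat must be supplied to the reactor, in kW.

Extent of reaction ξ = 0.355 × 1740 = 617.7 mol/h
Reaction term: ξ·ΔH°_rxn = 617.7 × 104 = 64241 kJ/h
Sensible, feed 119→25 °C: -33530 kJ/h
Outlet flows (mol/h): A 1122.3, B 617.7, C 617.7
Sensible, products 25→198 °C: 63953 kJ/h
Q = ΔH = 94664 kJ/h = 26.296 kW
Heat supplied = 26.296 kW

Q_in = 26.3 kW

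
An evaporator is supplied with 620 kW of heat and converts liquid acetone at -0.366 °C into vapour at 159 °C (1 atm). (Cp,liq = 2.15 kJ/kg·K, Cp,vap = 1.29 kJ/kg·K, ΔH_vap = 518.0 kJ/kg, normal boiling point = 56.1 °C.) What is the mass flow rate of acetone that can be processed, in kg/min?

ṁ = 48.2 kg/min

Δh = 2.15×(56.1−-0.366) + 518.0 + 1.29×(159−56.1) = 772.14 kJ/kg
Q = 620 kW = 620 kJ/s = 37200 kJ/min
ṁ = Q/Δh = 37200 / 772.14 = 48.178 kg/min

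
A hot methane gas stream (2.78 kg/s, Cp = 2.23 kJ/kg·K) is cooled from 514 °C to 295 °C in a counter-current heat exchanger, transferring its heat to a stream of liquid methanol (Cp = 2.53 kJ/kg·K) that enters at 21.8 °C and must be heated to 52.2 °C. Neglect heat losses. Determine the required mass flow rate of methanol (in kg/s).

ṁ_c = 17.7 kg/s

Heat released by hot stream: Q = 2.78 × 2.23 × (514 − 295) = 1357.7 kJ/s
Energy balance on cold side (adiabatic exchanger): Q = ṁ_c·Cp_c·(T_c,out − T_c,in)
ṁ_c = 1357.7 / [2.53 × (52.2 − 21.8)] = 17.652 kg/s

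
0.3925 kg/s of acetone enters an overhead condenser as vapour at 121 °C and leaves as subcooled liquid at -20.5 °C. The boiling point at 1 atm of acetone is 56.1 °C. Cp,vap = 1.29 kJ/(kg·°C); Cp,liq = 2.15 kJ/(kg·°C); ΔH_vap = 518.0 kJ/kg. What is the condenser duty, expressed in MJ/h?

Q_c = 1080 MJ/h

vapour 121→56.1 °C: -83.721 kJ/kg
condensation at 56.1 °C: -518 kJ/kg
liquid 56.1→-20.5 °C: -164.69 kJ/kg
Δh = -83.721 + -518 + -164.69 = -766.41 kJ/kg
Q = ṁ·Δh = 0.3925 kg/s × -766.41 kJ/kg = -300.82 kJ/s
|Q| = 300.82 kW = 1082.9 MJ/h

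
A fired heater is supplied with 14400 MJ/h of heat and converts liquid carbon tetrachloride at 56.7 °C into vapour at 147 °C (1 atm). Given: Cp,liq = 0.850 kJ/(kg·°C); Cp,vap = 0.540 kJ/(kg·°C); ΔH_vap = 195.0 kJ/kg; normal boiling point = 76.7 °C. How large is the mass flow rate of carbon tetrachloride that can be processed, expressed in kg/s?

ṁ = 16.0 kg/s

Δh = 0.850×(76.7−56.7) + 195.0 + 0.540×(147−76.7) = 249.96 kJ/kg
Q = 14400 MJ/h = 4000 kJ/s = 4000 kJ/s
ṁ = Q/Δh = 4000 / 249.96 = 16.002 kg/s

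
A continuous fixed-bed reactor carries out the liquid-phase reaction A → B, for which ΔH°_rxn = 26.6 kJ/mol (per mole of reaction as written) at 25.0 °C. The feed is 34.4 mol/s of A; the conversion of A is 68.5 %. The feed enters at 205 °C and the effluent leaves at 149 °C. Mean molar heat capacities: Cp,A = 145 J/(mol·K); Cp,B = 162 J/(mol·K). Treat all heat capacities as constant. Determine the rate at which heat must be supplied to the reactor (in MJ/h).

Q_in = 1430 MJ/h

Extent of reaction ξ = 0.685 × 34.4 = 23.564 mol/s
Reaction term: ξ·ΔH°_rxn = 23.564 × 26.6 = 626.8 kJ/s
Sensible, feed 205→25 °C: -897.84 kJ/s
Outlet flows (mol/s): A 10.836, B 23.564
Sensible, products 25→149 °C: 668.18 kJ/s
Q = ΔH = 397.15 kJ/s = 397.15 kW
Heat supplied = 1429.7 MJ/h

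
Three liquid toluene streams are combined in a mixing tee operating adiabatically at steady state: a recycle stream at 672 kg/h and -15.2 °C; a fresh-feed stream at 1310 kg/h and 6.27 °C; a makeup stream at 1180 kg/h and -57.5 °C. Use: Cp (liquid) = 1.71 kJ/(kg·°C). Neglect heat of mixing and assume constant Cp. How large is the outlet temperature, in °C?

No heat crosses the boundary, so H_out = H_in.
T_out = Σ ṁᵢCp,ᵢTᵢ / Σ ṁᵢCp,ᵢ
      = -119440 / 5407 = -22.091 °C

T_out = -22.1 °C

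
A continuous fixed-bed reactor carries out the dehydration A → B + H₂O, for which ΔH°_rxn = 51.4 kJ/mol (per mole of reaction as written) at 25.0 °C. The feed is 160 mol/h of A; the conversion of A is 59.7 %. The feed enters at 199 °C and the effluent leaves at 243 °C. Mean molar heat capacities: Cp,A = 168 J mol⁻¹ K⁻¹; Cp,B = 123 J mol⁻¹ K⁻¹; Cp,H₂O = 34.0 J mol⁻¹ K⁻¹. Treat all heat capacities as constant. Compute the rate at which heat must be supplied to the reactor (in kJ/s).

Extent of reaction ξ = 0.597 × 160 = 95.52 mol/h
Reaction term: ξ·ΔH°_rxn = 95.52 × 51.4 = 4909.7 kJ/h
Sensible, feed 199→25 °C: -4677.1 kJ/h
Outlet flows (mol/h): A 64.48, B 95.52, H₂O 95.52
Sensible, products 25→243 °C: 5630.8 kJ/h
Q = ΔH = 5863.4 kJ/h = 1.6287 kW
Heat supplied = 1.6287 kJ/s

Q_in = 1.63 kJ/s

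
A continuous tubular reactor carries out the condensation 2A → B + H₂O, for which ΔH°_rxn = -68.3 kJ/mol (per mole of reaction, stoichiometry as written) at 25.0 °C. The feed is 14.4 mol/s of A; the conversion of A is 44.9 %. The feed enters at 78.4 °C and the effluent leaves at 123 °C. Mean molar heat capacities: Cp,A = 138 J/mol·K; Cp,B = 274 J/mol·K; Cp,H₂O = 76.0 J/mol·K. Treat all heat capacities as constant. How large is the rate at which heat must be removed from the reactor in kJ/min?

Q_out = 6520 kJ/min

Extent of reaction ξ = 0.449 × 14.4 / 2 = 3.2328 mol/s
Reaction term: ξ·ΔH°_rxn = 3.2328 × -68.3 = -220.8 kJ/s
Sensible, feed 78.4→25 °C: -106.12 kJ/s
Outlet flows (mol/s): A 7.9344, B 3.2328, H₂O 3.2328
Sensible, products 25→123 °C: 218.19 kJ/s
Q = ΔH = -108.73 kJ/s = -108.73 kW
Heat removed = 6523.6 kJ/min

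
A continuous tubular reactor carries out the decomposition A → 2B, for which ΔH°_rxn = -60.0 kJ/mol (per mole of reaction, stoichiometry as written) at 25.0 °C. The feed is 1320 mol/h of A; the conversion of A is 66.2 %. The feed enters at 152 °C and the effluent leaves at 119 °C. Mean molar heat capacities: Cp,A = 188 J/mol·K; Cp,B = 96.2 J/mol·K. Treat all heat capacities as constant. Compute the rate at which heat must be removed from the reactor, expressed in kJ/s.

Extent of reaction ξ = 0.662 × 1320 = 873.84 mol/h
Reaction term: ξ·ΔH°_rxn = 873.84 × -60.0 = -52430 kJ/h
Sensible, feed 152→25 °C: -31516 kJ/h
Outlet flows (mol/h): A 446.16, B 1747.7
Sensible, products 25→119 °C: 23688 kJ/h
Q = ΔH = -60258 kJ/h = -16.738 kW
Heat removed = 16.738 kJ/s

Q_out = 16.7 kJ/s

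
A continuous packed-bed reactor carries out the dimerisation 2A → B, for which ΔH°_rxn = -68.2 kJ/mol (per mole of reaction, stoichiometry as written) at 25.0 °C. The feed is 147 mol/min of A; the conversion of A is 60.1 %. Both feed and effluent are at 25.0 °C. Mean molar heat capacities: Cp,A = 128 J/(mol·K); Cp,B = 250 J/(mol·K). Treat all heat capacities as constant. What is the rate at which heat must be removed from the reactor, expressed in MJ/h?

Q_out = 181 MJ/h

Extent of reaction ξ = 0.601 × 147 / 2 = 44.173 mol/min
Reaction term: ξ·ΔH°_rxn = 44.173 × -68.2 = -3012.6 kJ/min
Q = ΔH = -3012.6 kJ/min = -50.211 kW
Heat removed = 180.76 MJ/h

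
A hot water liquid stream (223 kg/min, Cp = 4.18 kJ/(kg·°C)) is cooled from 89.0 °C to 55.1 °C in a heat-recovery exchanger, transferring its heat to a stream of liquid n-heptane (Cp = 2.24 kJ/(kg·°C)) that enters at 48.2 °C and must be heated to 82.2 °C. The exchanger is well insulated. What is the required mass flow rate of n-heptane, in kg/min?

Heat released by hot stream: Q = 223 × 4.18 × (89.0 − 55.1) = 31600 kJ/min
Energy balance on cold side (adiabatic exchanger): Q = ṁ_c·Cp_c·(T_c,out − T_c,in)
ṁ_c = 31600 / [2.24 × (82.2 − 48.2)] = 414.91 kg/min

ṁ_c = 415 kg/min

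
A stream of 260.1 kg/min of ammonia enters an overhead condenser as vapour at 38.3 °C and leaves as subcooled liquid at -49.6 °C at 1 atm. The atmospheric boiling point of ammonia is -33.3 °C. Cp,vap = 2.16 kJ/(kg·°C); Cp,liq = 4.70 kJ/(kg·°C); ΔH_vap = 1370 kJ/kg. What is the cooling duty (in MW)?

vapour 38.3→-33.3 °C: -154.66 kJ/kg
condensation at -33.3 °C: -1370 kJ/kg
liquid -33.3→-49.6 °C: -76.61 kJ/kg
Δh = -154.66 + -1370 + -76.61 = -1601.3 kJ/kg
Q = ṁ·Δh = 260.1 kg/min × -1601.3 kJ/kg = -416490 kJ/min
|Q| = 6941.5 kW = 6.9415 MW

Q_c = 6.94 MW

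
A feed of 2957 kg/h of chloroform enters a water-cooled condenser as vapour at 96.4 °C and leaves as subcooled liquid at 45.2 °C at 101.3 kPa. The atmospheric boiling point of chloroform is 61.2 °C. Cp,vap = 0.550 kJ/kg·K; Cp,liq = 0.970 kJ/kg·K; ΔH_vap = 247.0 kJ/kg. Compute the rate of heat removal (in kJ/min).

Q_c = 13900 kJ/min

vapour 96.4→61.2 °C: -19.36 kJ/kg
condensation at 61.2 °C: -247 kJ/kg
liquid 61.2→45.2 °C: -15.52 kJ/kg
Δh = -19.36 + -247 + -15.52 = -281.88 kJ/kg
Q = ṁ·Δh = 2957 kg/h × -281.88 kJ/kg = -833520 kJ/h
|Q| = 231.53 kW = 13892 kJ/min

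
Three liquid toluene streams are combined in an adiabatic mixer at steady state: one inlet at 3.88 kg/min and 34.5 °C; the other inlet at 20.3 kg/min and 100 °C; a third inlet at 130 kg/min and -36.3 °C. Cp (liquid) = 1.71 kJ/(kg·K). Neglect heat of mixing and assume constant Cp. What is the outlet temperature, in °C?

No heat crosses the boundary, so H_out = H_in.
Σ ṁᵢCp,ᵢTᵢ = 3.88×1.71×34.5 + 20.3×1.71×100 + 130×1.71×-36.3 = -4369.3
Σ ṁᵢCp,ᵢ = 3.88×1.71 + 20.3×1.71 + 130×1.71 = 263.65
T_out = -4369.3 / 263.65 = -16.572 °C

T_out = -16.6 °C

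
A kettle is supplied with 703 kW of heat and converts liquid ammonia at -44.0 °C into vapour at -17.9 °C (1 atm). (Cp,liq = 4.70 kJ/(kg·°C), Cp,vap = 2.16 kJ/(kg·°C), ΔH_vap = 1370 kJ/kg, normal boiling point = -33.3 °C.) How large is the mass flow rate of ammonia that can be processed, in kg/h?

ṁ = 1740 kg/h

Δh = 4.70×(-33.3−-44.0) + 1370 + 2.16×(-17.9−-33.3) = 1453.6 kJ/kg
Q = 703 kW = 703 kJ/s = 2.5308e+06 kJ/h
ṁ = Q/Δh = 2.5308e+06 / 1453.6 = 1741.1 kg/h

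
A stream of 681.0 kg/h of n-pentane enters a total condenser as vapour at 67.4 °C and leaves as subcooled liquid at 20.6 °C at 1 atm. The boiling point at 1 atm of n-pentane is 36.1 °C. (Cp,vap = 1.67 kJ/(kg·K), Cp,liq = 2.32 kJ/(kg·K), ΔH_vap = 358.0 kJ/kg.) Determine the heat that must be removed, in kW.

vapour 67.4→36.1 °C: -52.271 kJ/kg
condensation at 36.1 °C: -358 kJ/kg
liquid 36.1→20.6 °C: -35.96 kJ/kg
Δh = -52.271 + -358 + -35.96 = -446.23 kJ/kg
Q = ṁ·Δh = 681.0 kg/h × -446.23 kJ/kg = -303880 kJ/h
|Q| = 84.412 kW

Q_c = 84.4 kW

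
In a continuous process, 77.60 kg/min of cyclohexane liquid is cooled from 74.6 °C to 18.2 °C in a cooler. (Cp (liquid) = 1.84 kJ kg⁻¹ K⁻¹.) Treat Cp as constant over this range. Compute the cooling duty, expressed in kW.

Q_c = 134 kW

Q = ṁ·Cp·ΔT = 77.60 × 1.84 × (18.2 − 74.6) = -8053 kJ/min
Converting: 8053 / 60 s = 134.22 kW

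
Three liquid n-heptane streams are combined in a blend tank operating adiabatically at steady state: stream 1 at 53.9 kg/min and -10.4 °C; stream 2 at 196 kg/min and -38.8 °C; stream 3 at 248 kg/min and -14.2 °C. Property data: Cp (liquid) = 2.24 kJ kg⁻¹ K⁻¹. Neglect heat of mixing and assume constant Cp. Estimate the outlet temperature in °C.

T_out = -23.5 °C

Energy balance with Q = 0: Σ ṁᵢCp,ᵢ(T_out − Tᵢ) = 0
Σ ṁᵢCp,ᵢTᵢ = 53.9×2.24×-10.4 + 196×2.24×-38.8 + 248×2.24×-14.2 = -26179
Σ ṁᵢCp,ᵢ = 53.9×2.24 + 196×2.24 + 248×2.24 = 1115.3
T_out = -26179 / 1115.3 = -23.473 °C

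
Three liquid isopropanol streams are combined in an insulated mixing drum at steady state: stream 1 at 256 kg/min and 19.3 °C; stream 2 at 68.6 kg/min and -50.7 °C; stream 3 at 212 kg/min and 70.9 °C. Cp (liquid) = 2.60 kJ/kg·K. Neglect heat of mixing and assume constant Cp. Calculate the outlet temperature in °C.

Energy balance with Q = 0: Σ ṁᵢCp,ᵢ(T_out − Tᵢ) = 0
Σ ṁᵢCp,ᵢTᵢ = 256×2.60×19.3 + 68.6×2.60×-50.7 + 212×2.60×70.9 = 42883
Σ ṁᵢCp,ᵢ = 256×2.60 + 68.6×2.60 + 212×2.60 = 1395.2
T_out = 42883 / 1395.2 = 30.737 °C

T_out = 30.7 °C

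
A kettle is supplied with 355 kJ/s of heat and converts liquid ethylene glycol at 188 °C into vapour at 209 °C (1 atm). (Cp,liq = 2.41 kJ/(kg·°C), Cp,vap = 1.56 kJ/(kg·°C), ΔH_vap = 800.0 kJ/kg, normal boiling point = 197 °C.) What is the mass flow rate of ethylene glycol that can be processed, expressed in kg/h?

ṁ = 1520 kg/h

Δh = 2.41×(197−188) + 800.0 + 1.56×(209−197) = 840.41 kJ/kg
Q = 355 kJ/s = 355 kJ/s = 1.278e+06 kJ/h
ṁ = Q/Δh = 1.278e+06 / 840.41 = 1520.7 kg/h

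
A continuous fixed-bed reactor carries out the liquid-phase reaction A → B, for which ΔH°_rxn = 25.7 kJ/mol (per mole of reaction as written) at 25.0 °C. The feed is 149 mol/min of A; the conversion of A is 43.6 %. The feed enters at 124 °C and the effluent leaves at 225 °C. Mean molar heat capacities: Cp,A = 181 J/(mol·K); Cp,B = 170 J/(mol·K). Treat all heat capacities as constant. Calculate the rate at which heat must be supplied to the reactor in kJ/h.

Extent of reaction ξ = 0.436 × 149 = 64.964 mol/min
Reaction term: ξ·ΔH°_rxn = 64.964 × 25.7 = 1669.6 kJ/min
Sensible, feed 124→25 °C: -2669.9 kJ/min
Outlet flows (mol/min): A 84.036, B 64.964
Sensible, products 25→225 °C: 5250.9 kJ/min
Q = ΔH = 4250.5 kJ/min = 70.842 kW
Heat supplied = 255030 kJ/h

Q_in = 255000 kJ/h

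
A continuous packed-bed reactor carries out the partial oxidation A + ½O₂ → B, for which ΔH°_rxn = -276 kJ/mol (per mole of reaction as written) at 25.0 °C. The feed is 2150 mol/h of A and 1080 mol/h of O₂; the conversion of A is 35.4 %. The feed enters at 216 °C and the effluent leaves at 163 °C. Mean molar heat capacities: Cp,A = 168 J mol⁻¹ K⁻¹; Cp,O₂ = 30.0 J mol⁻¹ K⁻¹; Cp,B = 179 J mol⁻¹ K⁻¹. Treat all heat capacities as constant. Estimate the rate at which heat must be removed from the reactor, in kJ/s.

Extent of reaction ξ = 0.354 × 2150 = 761.1 mol/h
Reaction term: ξ·ΔH°_rxn = 761.1 × -276 = -210060 kJ/h
Sensible, feed 216→25 °C: -75178 kJ/h
Outlet flows (mol/h): A 1388.9, O₂ 699.45, B 761.1
Sensible, products 25→163 °C: 53897 kJ/h
Q = ΔH = -231340 kJ/h = -64.262 kW
Heat removed = 64.262 kJ/s

Q_out = 64.3 kJ/s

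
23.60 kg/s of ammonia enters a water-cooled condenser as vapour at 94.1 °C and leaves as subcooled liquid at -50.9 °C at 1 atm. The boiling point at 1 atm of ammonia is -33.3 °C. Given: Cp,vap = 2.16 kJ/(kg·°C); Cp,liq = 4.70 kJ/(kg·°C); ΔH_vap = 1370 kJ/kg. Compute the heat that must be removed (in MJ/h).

Q_c = 147000 MJ/h

vapour 94.1→-33.3 °C: -275.18 kJ/kg
condensation at -33.3 °C: -1370 kJ/kg
liquid -33.3→-50.9 °C: -82.72 kJ/kg
Δh = -275.18 + -1370 + -82.72 = -1727.9 kJ/kg
Q = ṁ·Δh = 23.60 kg/s × -1727.9 kJ/kg = -40779 kJ/s
|Q| = 40779 kW = 146800 MJ/h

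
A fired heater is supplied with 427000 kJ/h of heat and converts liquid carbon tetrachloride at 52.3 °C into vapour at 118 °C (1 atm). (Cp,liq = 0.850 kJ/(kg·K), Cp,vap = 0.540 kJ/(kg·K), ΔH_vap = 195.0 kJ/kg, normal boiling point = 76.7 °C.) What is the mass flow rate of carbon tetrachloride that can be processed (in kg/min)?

ṁ = 29.9 kg/min

Δh = 0.850×(76.7−52.3) + 195.0 + 0.540×(118−76.7) = 238.04 kJ/kg
Q = 427000 kJ/h = 118.61 kJ/s = 7116.7 kJ/min
ṁ = Q/Δh = 7116.7 / 238.04 = 29.897 kg/min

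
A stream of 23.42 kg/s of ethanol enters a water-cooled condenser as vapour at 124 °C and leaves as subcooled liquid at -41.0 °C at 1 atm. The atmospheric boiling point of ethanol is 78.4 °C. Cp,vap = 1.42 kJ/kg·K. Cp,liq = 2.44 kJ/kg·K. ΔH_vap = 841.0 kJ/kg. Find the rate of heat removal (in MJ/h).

Q_c = 101000 MJ/h

vapour 124→78.4 °C: -64.752 kJ/kg
condensation at 78.4 °C: -841 kJ/kg
liquid 78.4→-41.0 °C: -291.34 kJ/kg
Δh = -64.752 + -841 + -291.34 = -1197.1 kJ/kg
Q = ṁ·Δh = 23.42 kg/s × -1197.1 kJ/kg = -28036 kJ/s
|Q| = 28036 kW = 100930 MJ/h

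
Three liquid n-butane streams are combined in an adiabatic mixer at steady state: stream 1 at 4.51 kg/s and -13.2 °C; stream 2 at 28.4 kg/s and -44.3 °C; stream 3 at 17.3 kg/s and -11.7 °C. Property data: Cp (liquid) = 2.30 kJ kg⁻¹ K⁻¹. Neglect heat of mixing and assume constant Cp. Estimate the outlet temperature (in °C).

No heat crosses the boundary, so H_out = H_in.
Σ ṁᵢCp,ᵢTᵢ = 4.51×2.30×-13.2 + 28.4×2.30×-44.3 + 17.3×2.30×-11.7 = -3496.1
Σ ṁᵢCp,ᵢ = 4.51×2.30 + 28.4×2.30 + 17.3×2.30 = 115.48
T_out = -3496.1 / 115.48 = -30.274 °C

T_out = -30.3 °C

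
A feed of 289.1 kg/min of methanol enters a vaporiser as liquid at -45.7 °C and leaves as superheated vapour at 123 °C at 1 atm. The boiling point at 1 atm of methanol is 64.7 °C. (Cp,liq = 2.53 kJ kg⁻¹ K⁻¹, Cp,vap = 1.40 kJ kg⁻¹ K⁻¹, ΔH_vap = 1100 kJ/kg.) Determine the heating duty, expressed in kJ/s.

Q = 7040 kJ/s

liquid -45.7→64.7 °C: 279.31 kJ/kg
vaporisation at 64.7 °C: 1100 kJ/kg
vapour 64.7→123 °C: 81.62 kJ/kg
Δh = 279.31 + 1100 + 81.62 = 1460.9 kJ/kg
Q = ṁ·Δh = 289.1 kg/min × 1460.9 kJ/kg = 422360 kJ/min
|Q| = 7039.3 kW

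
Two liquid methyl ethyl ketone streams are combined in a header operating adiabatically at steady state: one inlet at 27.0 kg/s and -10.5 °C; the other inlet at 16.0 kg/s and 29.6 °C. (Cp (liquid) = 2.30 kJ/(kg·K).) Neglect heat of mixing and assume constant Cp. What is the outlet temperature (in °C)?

Adiabatic, steady state ⇒ Σ ṁᵢCp,ᵢ(T_out − Tᵢ) = 0
Σ ṁᵢCp,ᵢTᵢ = 27.0×2.30×-10.5 + 16.0×2.30×29.6 = 437.23
Σ ṁᵢCp,ᵢ = 27.0×2.30 + 16.0×2.30 = 98.9
T_out = 437.23 / 98.9 = 4.4209 °C

T_out = 4.42 °C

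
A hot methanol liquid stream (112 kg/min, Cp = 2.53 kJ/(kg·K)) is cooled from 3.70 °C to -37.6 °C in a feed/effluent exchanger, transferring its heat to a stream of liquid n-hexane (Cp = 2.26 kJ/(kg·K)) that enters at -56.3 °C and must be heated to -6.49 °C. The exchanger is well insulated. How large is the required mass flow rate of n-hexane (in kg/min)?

Heat released by hot stream: Q = 112 × 2.53 × (3.70 − -37.6) = 11703 kJ/min
Energy balance on cold side (adiabatic exchanger): Q = ṁ_c·Cp_c·(T_c,out − T_c,in)
ṁ_c = 11703 / [2.26 × (-6.49 − -56.3)] = 103.96 kg/min

ṁ_c = 104 kg/min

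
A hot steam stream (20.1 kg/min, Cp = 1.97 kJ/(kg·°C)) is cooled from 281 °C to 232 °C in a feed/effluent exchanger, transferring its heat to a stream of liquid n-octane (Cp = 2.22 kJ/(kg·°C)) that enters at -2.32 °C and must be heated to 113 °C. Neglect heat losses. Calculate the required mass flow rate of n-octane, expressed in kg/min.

ṁ_c = 7.58 kg/min

Heat released by hot stream: Q = 20.1 × 1.97 × (281 − 232) = 1940.3 kJ/min
Energy balance on cold side (adiabatic exchanger): Q = ṁ_c·Cp_c·(T_c,out − T_c,in)
ṁ_c = 1940.3 / [2.22 × (113 − -2.32)] = 7.5788 kg/min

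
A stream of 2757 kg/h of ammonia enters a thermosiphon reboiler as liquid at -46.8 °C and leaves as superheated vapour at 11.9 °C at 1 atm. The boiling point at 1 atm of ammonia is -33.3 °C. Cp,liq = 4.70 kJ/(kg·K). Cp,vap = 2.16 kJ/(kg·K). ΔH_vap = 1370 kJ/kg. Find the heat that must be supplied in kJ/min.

liquid -46.8→-33.3 °C: 63.45 kJ/kg
vaporisation at -33.3 °C: 1370 kJ/kg
vapour -33.3→11.9 °C: 97.632 kJ/kg
Δh = 63.45 + 1370 + 97.632 = 1531.1 kJ/kg
Q = ṁ·Δh = 2757 kg/h × 1531.1 kJ/kg = 4.2212e+06 kJ/h
|Q| = 1172.6 kW = 70353 kJ/min

Q = 70400 kJ/min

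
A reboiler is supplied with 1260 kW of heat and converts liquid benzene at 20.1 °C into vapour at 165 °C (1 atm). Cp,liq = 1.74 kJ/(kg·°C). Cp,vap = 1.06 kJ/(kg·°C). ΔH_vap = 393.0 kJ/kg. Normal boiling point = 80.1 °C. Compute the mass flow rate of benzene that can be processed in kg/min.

ṁ = 129 kg/min

Δh = 1.74×(80.1−20.1) + 393.0 + 1.06×(165−80.1) = 587.39 kJ/kg
Q = 1260 kW = 1260 kJ/s = 75600 kJ/min
ṁ = Q/Δh = 75600 / 587.39 = 128.7 kg/min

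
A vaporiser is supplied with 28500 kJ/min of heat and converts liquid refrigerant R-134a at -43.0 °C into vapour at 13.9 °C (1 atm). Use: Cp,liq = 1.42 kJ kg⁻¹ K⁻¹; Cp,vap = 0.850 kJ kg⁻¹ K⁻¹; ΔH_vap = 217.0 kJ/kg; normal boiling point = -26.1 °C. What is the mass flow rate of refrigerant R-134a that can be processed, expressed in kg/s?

Δh = 1.42×(-26.1−-43.0) + 217.0 + 0.850×(13.9−-26.1) = 275 kJ/kg
Q = 28500 kJ/min = 475 kJ/s = 475 kJ/s
ṁ = Q/Δh = 475 / 275 = 1.7273 kg/s

ṁ = 1.73 kg/s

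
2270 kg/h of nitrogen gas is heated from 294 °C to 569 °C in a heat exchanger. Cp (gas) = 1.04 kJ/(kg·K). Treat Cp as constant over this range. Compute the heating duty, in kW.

Q = ṁ·Cp·ΔT = 2270 × 1.04 × (569 − 294) = 649220 kJ/h
Converting: 649220 / 3600 s = 180.34 kW

Q = 180 kW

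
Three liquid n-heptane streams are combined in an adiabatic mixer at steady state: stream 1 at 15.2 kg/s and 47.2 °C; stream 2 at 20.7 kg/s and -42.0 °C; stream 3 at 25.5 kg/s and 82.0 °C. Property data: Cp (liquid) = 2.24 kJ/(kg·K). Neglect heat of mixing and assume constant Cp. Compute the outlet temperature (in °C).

T_out = 31.6 °C

Adiabatic, steady state ⇒ Σ ṁᵢCp,ᵢ(T_out − Tᵢ) = 0
Σ ṁᵢCp,ᵢTᵢ = 15.2×2.24×47.2 + 20.7×2.24×-42.0 + 25.5×2.24×82.0 = 4343.4
Σ ṁᵢCp,ᵢ = 15.2×2.24 + 20.7×2.24 + 25.5×2.24 = 137.54
T_out = 4343.4 / 137.54 = 31.58 °C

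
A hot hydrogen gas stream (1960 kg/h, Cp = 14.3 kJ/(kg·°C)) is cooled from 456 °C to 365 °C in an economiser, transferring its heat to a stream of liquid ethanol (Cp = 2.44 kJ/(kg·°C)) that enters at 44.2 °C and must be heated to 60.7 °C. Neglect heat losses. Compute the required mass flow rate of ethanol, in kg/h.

Heat released by hot stream: Q = 1960 × 14.3 × (456 − 365) = 2.5505e+06 kJ/h
Energy balance on cold side (adiabatic exchanger): Q = ṁ_c·Cp_c·(T_c,out − T_c,in)
ṁ_c = 2.5505e+06 / [2.44 × (60.7 − 44.2)] = 63352 kg/h

ṁ_c = 63400 kg/h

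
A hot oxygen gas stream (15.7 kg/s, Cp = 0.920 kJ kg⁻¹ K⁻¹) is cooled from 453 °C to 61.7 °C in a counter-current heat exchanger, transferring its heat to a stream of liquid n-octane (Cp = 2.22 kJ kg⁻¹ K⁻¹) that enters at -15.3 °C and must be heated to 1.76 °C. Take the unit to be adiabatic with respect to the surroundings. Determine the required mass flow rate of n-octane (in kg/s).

Heat released by hot stream: Q = 15.7 × 0.920 × (453 − 61.7) = 5651.9 kJ/s
Energy balance on cold side (adiabatic exchanger): Q = ṁ_c·Cp_c·(T_c,out − T_c,in)
ṁ_c = 5651.9 / [2.22 × (1.76 − -15.3)] = 149.23 kg/s

ṁ_c = 149 kg/s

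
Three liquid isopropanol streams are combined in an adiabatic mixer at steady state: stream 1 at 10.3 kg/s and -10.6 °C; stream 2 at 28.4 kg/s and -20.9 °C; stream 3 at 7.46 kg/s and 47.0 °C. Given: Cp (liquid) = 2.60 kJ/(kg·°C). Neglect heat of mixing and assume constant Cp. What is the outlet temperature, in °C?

T_out = -7.63 °C

Adiabatic, steady state ⇒ Σ ṁᵢCp,ᵢ(T_out − Tᵢ) = 0
T_out = Σ ṁᵢCp,ᵢTᵢ / Σ ṁᵢCp,ᵢ
      = -915.51 / 120.02 = -7.6282 °C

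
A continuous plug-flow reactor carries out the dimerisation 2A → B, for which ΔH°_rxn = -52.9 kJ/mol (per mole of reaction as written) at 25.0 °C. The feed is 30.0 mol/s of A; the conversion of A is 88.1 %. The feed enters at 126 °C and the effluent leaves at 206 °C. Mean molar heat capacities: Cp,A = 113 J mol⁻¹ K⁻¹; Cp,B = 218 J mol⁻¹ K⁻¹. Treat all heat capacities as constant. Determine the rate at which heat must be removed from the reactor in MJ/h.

Extent of reaction ξ = 0.881 × 30.0 / 2 = 13.215 mol/s
Reaction term: ξ·ΔH°_rxn = 13.215 × -52.9 = -699.07 kJ/s
Sensible, feed 126→25 °C: -342.39 kJ/s
Outlet flows (mol/s): A 3.57, B 13.215
Sensible, products 25→206 °C: 594.45 kJ/s
Q = ΔH = -447.01 kJ/s = -447.01 kW
Heat removed = 1609.2 MJ/h

Q_out = 1610 MJ/h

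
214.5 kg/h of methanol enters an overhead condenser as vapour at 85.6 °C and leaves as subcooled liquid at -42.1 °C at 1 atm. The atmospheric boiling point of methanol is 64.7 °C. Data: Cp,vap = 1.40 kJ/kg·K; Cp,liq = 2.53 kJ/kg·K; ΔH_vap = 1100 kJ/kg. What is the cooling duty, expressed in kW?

vapour 85.6→64.7 °C: -29.26 kJ/kg
condensation at 64.7 °C: -1100 kJ/kg
liquid 64.7→-42.1 °C: -270.2 kJ/kg
Δh = -29.26 + -1100 + -270.2 = -1399.5 kJ/kg
Q = ṁ·Δh = 214.5 kg/h × -1399.5 kJ/kg = -300190 kJ/h
|Q| = 83.385 kW

Q_c = 83.4 kW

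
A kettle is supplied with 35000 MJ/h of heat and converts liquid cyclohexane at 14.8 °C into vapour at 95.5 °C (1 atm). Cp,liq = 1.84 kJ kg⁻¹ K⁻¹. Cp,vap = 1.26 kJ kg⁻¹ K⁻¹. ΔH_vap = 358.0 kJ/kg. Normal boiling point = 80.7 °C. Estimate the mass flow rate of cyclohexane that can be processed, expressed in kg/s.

Δh = 1.84×(80.7−14.8) + 358.0 + 1.26×(95.5−80.7) = 497.9 kJ/kg
Q = 35000 MJ/h = 9722.2 kJ/s = 9722.2 kJ/s
ṁ = Q/Δh = 9722.2 / 497.9 = 19.526 kg/s

ṁ = 19.5 kg/s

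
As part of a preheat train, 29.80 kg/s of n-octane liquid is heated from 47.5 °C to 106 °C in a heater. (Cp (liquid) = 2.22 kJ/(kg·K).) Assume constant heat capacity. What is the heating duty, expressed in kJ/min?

Q = ṁ·Cp·ΔT = 29.80 × 2.22 × (106 − 47.5) = 3870.1 kJ/s
Heating duty = 232210 kJ/min

Q = 232000 kJ/min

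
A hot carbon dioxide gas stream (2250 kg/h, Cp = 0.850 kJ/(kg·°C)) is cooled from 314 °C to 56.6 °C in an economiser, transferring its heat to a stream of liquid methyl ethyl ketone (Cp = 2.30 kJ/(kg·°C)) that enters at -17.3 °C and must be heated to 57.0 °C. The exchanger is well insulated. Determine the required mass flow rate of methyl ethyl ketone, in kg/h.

ṁ_c = 2880 kg/h

Heat released by hot stream: Q = 2250 × 0.850 × (314 − 56.6) = 492280 kJ/h
Energy balance on cold side (adiabatic exchanger): Q = ṁ_c·Cp_c·(T_c,out − T_c,in)
ṁ_c = 492280 / [2.30 × (57.0 − -17.3)] = 2880.7 kg/h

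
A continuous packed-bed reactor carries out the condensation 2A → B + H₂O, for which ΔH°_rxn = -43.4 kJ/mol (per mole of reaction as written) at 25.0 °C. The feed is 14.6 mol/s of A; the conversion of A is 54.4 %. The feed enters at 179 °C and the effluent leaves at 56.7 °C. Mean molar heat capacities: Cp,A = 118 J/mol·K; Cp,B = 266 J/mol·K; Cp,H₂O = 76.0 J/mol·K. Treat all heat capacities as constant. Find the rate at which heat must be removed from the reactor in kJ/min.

Extent of reaction ξ = 0.544 × 14.6 / 2 = 3.9712 mol/s
Reaction term: ξ·ΔH°_rxn = 3.9712 × -43.4 = -172.35 kJ/s
Sensible, feed 179→25 °C: -265.31 kJ/s
Outlet flows (mol/s): A 6.6576, B 3.9712, H₂O 3.9712
Sensible, products 25→56.7 °C: 67.957 kJ/s
Q = ΔH = -369.7 kJ/s = -369.7 kW
Heat removed = 22182 kJ/min

Q_out = 22200 kJ/min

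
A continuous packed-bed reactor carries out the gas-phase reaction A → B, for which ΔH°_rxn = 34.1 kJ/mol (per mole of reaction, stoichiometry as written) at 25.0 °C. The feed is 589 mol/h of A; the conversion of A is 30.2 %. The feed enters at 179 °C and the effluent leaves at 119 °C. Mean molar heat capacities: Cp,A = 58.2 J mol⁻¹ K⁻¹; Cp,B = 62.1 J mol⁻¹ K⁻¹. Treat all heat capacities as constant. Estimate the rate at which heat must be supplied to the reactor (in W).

Q_in = 1130 W

Extent of reaction ξ = 0.302 × 589 = 177.88 mol/h
Reaction term: ξ·ΔH°_rxn = 177.88 × 34.1 = 6065.6 kJ/h
Sensible, feed 179→25 °C: -5279.1 kJ/h
Outlet flows (mol/h): A 411.12, B 177.88
Sensible, products 25→119 °C: 3287.5 kJ/h
Q = ΔH = 4074.1 kJ/h = 1.1317 kW
Heat supplied = 1131.7 W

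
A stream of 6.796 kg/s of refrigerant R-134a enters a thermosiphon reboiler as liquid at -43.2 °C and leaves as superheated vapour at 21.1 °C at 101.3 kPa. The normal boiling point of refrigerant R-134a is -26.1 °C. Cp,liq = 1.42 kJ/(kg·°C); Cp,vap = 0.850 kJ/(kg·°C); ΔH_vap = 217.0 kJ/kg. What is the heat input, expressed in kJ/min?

liquid -43.2→-26.1 °C: 24.282 kJ/kg
vaporisation at -26.1 °C: 217 kJ/kg
vapour -26.1→21.1 °C: 40.12 kJ/kg
Δh = 24.282 + 217 + 40.12 = 281.4 kJ/kg
Q = ṁ·Δh = 6.796 kg/s × 281.4 kJ/kg = 1912.4 kJ/s
|Q| = 1912.4 kW = 114740 kJ/min

Q = 115000 kJ/min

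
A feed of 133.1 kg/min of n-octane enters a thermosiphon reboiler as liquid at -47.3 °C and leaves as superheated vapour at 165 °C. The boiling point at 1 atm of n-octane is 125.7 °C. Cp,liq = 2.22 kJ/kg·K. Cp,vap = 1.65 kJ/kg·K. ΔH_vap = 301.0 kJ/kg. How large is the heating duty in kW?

liquid -47.3→125.7 °C: 384.06 kJ/kg
vaporisation at 125.7 °C: 301 kJ/kg
vapour 125.7→165 °C: 64.845 kJ/kg
Δh = 384.06 + 301 + 64.845 = 749.91 kJ/kg
Q = ṁ·Δh = 133.1 kg/min × 749.91 kJ/kg = 99812 kJ/min
|Q| = 1663.5 kW

Q = 1660 kW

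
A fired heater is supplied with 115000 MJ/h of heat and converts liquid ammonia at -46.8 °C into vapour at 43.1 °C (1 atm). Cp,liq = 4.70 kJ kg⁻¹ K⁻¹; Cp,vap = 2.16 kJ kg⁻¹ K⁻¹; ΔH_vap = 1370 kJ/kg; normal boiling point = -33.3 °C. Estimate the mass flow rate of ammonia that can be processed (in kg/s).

Δh = 4.70×(-33.3−-46.8) + 1370 + 2.16×(43.1−-33.3) = 1598.5 kJ/kg
Q = 115000 MJ/h = 31944 kJ/s = 31944 kJ/s
ṁ = Q/Δh = 31944 / 1598.5 = 19.984 kg/s

ṁ = 20.0 kg/s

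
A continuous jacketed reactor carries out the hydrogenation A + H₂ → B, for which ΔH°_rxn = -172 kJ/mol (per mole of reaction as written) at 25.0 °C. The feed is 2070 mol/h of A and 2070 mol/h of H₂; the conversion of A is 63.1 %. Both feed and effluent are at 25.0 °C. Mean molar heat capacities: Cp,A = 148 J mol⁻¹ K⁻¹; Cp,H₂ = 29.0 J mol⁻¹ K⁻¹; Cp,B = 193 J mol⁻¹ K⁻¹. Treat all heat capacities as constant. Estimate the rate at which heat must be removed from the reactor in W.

Q_out = 62400 W

Extent of reaction ξ = 0.631 × 2070 = 1306.2 mol/h
Reaction term: ξ·ΔH°_rxn = 1306.2 × -172 = -224660 kJ/h
Q = ΔH = -224660 kJ/h = -62.406 kW
Heat removed = 62406 W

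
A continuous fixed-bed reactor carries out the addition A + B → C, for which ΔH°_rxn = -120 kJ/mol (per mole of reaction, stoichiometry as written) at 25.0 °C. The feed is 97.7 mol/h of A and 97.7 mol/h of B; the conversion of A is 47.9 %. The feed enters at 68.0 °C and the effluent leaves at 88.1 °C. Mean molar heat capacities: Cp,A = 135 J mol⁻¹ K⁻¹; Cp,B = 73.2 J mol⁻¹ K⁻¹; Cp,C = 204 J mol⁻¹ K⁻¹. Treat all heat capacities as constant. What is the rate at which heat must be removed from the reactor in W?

Q_out = 1450 W

Extent of reaction ξ = 0.479 × 97.7 = 46.798 mol/h
Reaction term: ξ·ΔH°_rxn = 46.798 × -120 = -5615.8 kJ/h
Sensible, feed 68.0→25 °C: -874.67 kJ/h
Outlet flows (mol/h): A 50.902, B 50.902, C 46.798
Sensible, products 25→88.1 °C: 1271.1 kJ/h
Q = ΔH = -5219.3 kJ/h = -1.4498 kW
Heat removed = 1449.8 W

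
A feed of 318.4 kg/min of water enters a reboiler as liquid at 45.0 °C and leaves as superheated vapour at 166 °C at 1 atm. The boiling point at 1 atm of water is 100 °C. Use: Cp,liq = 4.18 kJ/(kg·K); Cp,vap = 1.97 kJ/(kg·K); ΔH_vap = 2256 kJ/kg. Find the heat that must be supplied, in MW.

liquid 45.0→100 °C: 229.9 kJ/kg
vaporisation at 100 °C: 2256 kJ/kg
vapour 100→166 °C: 130.02 kJ/kg
Δh = 229.9 + 2256 + 130.02 = 2615.9 kJ/kg
Q = ṁ·Δh = 318.4 kg/min × 2615.9 kJ/kg = 832910 kJ/min
|Q| = 13882 kW = 13.882 MW

Q = 13.9 MW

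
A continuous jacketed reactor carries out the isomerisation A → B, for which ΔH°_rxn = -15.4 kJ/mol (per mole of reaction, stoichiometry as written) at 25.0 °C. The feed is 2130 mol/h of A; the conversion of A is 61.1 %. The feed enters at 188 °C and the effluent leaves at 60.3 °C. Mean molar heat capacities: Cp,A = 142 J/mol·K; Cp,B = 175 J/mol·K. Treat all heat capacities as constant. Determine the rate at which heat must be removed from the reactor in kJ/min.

Q_out = 953 kJ/min

Extent of reaction ξ = 0.611 × 2130 = 1301.4 mol/h
Reaction term: ξ·ΔH°_rxn = 1301.4 × -15.4 = -20042 kJ/h
Sensible, feed 188→25 °C: -49301 kJ/h
Outlet flows (mol/h): A 828.57, B 1301.4
Sensible, products 25→60.3 °C: 12193 kJ/h
Q = ΔH = -57150 kJ/h = -15.875 kW
Heat removed = 952.5 kJ/min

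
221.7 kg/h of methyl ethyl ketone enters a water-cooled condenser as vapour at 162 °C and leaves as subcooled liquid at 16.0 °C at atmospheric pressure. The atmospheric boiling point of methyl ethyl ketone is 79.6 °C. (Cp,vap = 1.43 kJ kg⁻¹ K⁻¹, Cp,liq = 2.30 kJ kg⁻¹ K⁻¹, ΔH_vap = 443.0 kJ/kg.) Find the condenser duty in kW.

vapour 162→79.6 °C: -117.83 kJ/kg
condensation at 79.6 °C: -443 kJ/kg
liquid 79.6→16.0 °C: -146.28 kJ/kg
Δh = -117.83 + -443 + -146.28 = -707.11 kJ/kg
Q = ṁ·Δh = 221.7 kg/h × -707.11 kJ/kg = -156770 kJ/h
|Q| = 43.546 kW

Q_c = 43.5 kW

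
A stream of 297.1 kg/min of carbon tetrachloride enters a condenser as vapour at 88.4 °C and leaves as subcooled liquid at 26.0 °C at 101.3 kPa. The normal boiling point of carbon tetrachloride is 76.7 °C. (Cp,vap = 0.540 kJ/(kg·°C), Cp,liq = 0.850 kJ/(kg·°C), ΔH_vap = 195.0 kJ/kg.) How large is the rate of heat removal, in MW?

Q_c = 1.21 MW

vapour 88.4→76.7 °C: -6.318 kJ/kg
condensation at 76.7 °C: -195 kJ/kg
liquid 76.7→26.0 °C: -43.095 kJ/kg
Δh = -6.318 + -195 + -43.095 = -244.41 kJ/kg
Q = ṁ·Δh = 297.1 kg/min × -244.41 kJ/kg = -72615 kJ/min
|Q| = 1210.3 kW = 1.2103 MW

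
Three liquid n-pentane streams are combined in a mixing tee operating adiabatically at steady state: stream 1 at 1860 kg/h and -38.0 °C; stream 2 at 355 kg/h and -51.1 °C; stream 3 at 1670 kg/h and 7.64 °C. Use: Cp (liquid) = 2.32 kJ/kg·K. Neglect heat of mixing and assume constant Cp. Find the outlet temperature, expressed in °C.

T_out = -19.6 °C

No heat crosses the boundary, so H_out = H_in.
Σ ṁᵢCp,ᵢTᵢ = 1860×2.32×-38.0 + 355×2.32×-51.1 + 1670×2.32×7.64 = -176460
Σ ṁᵢCp,ᵢ = 1860×2.32 + 355×2.32 + 1670×2.32 = 9013.2
T_out = -176460 / 9013.2 = -19.578 °C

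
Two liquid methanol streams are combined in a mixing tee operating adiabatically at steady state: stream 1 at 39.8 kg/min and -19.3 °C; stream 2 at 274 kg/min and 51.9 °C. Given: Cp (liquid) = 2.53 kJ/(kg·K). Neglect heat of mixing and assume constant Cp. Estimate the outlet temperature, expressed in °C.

Energy balance with Q = 0: Σ ṁᵢCp,ᵢ(T_out − Tᵢ) = 0
T_out = Σ ṁᵢCp,ᵢTᵢ / Σ ṁᵢCp,ᵢ
      = 34035 / 793.91 = 42.87 °C

T_out = 42.9 °C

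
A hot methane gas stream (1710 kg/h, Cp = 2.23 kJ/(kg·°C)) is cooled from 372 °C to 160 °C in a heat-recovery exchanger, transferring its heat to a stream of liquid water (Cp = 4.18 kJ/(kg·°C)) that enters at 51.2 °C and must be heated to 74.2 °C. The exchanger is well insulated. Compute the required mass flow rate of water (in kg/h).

ṁ_c = 8410 kg/h

Heat released by hot stream: Q = 1710 × 2.23 × (372 − 160) = 808420 kJ/h
Energy balance on cold side (adiabatic exchanger): Q = ṁ_c·Cp_c·(T_c,out − T_c,in)
ṁ_c = 808420 / [4.18 × (74.2 − 51.2)] = 8408.8 kg/h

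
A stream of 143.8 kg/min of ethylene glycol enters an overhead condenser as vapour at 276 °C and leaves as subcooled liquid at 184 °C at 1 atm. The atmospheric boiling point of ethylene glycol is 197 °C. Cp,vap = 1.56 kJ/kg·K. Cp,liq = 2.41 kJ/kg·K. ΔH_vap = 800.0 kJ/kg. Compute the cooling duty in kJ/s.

vapour 276→197 °C: -123.24 kJ/kg
condensation at 197 °C: -800 kJ/kg
liquid 197→184 °C: -31.33 kJ/kg
Δh = -123.24 + -800 + -31.33 = -954.57 kJ/kg
Q = ṁ·Δh = 143.8 kg/min × -954.57 kJ/kg = -137270 kJ/min
|Q| = 2287.8 kW

Q_c = 2290 kJ/s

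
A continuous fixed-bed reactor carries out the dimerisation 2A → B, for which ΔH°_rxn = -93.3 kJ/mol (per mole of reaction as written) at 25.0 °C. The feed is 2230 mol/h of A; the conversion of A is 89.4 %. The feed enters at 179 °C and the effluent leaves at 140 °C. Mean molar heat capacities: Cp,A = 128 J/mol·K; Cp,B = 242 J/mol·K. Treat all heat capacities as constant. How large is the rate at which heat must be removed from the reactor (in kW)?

Q_out = 29.4 kW

Extent of reaction ξ = 0.894 × 2230 / 2 = 996.81 mol/h
Reaction term: ξ·ΔH°_rxn = 996.81 × -93.3 = -93002 kJ/h
Sensible, feed 179→25 °C: -43958 kJ/h
Outlet flows (mol/h): A 236.38, B 996.81
Sensible, products 25→140 °C: 31221 kJ/h
Q = ΔH = -105740 kJ/h = -29.372 kW
Heat removed = 29.372 kW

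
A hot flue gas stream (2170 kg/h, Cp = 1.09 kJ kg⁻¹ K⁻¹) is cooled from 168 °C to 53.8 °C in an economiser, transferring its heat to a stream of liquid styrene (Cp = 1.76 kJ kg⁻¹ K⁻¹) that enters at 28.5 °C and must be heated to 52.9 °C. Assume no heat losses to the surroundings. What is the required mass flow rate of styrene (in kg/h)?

Heat released by hot stream: Q = 2170 × 1.09 × (168 − 53.8) = 270120 kJ/h
Energy balance on cold side (adiabatic exchanger): Q = ṁ_c·Cp_c·(T_c,out − T_c,in)
ṁ_c = 270120 / [1.76 × (52.9 − 28.5)] = 6290 kg/h

ṁ_c = 6290 kg/h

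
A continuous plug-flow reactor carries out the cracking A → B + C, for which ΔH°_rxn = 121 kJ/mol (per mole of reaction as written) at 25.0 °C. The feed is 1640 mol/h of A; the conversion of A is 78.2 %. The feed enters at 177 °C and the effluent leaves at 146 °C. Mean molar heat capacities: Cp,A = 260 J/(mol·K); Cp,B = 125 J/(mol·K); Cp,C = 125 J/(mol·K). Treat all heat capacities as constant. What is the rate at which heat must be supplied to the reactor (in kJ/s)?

Extent of reaction ξ = 0.782 × 1640 = 1282.5 mol/h
Reaction term: ξ·ΔH°_rxn = 1282.5 × 121 = 155180 kJ/h
Sensible, feed 177→25 °C: -64813 kJ/h
Outlet flows (mol/h): A 357.52, B 1282.5, C 1282.5
Sensible, products 25→146 °C: 50043 kJ/h
Q = ΔH = 140410 kJ/h = 39.003 kW
Heat supplied = 39.003 kJ/s

Q_in = 39.0 kJ/s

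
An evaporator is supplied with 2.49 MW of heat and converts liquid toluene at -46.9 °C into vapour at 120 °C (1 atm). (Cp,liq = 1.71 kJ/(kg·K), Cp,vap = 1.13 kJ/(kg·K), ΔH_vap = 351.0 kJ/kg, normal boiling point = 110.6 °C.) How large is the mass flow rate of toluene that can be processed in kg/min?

ṁ = 237 kg/min

Δh = 1.71×(110.6−-46.9) + 351.0 + 1.13×(120−110.6) = 630.95 kJ/kg
Q = 2.49 MW = 2490 kJ/s = 149400 kJ/min
ṁ = Q/Δh = 149400 / 630.95 = 236.79 kg/min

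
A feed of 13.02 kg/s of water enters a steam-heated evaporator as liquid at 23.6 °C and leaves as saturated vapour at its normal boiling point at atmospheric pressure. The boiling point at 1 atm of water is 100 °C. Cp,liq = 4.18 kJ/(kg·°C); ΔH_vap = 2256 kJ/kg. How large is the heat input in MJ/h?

liquid 23.6→100 °C: 319.35 kJ/kg
vaporisation at 100 °C: 2256 kJ/kg
Δh = 319.35 + 2256 = 2575.4 kJ/kg
Q = ṁ·Δh = 13.02 kg/s × 2575.4 kJ/kg = 33531 kJ/s
|Q| = 33531 kW = 120710 MJ/h

Q = 121000 MJ/h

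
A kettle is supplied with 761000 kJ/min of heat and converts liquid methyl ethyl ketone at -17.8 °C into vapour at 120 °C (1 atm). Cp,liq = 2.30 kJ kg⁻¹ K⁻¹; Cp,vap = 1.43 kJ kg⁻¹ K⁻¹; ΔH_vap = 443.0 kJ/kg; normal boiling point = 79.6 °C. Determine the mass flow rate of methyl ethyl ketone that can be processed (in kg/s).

ṁ = 17.5 kg/s

Δh = 2.30×(79.6−-17.8) + 443.0 + 1.43×(120−79.6) = 724.79 kJ/kg
Q = 761000 kJ/min = 12683 kJ/s = 12683 kJ/s
ṁ = Q/Δh = 12683 / 724.79 = 17.499 kg/s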